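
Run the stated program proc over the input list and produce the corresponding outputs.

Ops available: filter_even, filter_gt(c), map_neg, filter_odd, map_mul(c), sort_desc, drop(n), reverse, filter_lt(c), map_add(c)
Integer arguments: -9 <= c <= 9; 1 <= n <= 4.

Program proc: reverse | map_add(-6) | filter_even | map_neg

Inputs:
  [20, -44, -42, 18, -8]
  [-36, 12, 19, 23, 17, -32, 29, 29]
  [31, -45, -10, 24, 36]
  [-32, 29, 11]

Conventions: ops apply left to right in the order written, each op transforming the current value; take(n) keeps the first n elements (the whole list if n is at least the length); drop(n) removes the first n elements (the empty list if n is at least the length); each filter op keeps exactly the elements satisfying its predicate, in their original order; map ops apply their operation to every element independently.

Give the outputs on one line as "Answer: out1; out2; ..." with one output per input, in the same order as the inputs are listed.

Execution, op by op:
  [20, -44, -42, 18, -8] -> [-8, 18, -42, -44, 20] -> [-14, 12, -48, -50, 14] -> [-14, 12, -48, -50, 14] -> [14, -12, 48, 50, -14]
  [-36, 12, 19, 23, 17, -32, 29, 29] -> [29, 29, -32, 17, 23, 19, 12, -36] -> [23, 23, -38, 11, 17, 13, 6, -42] -> [-38, 6, -42] -> [38, -6, 42]
  [31, -45, -10, 24, 36] -> [36, 24, -10, -45, 31] -> [30, 18, -16, -51, 25] -> [30, 18, -16] -> [-30, -18, 16]
  [-32, 29, 11] -> [11, 29, -32] -> [5, 23, -38] -> [-38] -> [38]

[14, -12, 48, 50, -14]; [38, -6, 42]; [-30, -18, 16]; [38]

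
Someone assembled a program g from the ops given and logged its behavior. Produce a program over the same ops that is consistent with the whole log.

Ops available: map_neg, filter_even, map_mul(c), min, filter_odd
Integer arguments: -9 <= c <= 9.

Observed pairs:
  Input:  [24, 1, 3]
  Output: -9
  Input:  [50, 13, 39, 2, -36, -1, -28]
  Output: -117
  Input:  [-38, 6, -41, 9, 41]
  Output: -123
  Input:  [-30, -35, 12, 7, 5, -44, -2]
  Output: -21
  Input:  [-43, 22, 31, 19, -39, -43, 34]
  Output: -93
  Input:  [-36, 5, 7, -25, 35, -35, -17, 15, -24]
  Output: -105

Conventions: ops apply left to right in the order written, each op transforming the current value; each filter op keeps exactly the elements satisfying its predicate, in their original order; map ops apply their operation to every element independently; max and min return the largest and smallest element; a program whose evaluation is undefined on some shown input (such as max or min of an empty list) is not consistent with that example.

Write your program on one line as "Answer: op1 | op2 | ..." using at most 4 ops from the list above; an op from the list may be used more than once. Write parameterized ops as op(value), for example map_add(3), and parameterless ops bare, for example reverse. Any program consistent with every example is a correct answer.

map_mul(-3) | filter_odd | min

Check, running the answer program on each example:
  [24, 1, 3] -> [-72, -3, -9] -> [-3, -9] -> -9
  [50, 13, 39, 2, -36, -1, -28] -> [-150, -39, -117, -6, 108, 3, 84] -> [-39, -117, 3] -> -117
  [-38, 6, -41, 9, 41] -> [114, -18, 123, -27, -123] -> [123, -27, -123] -> -123
  [-30, -35, 12, 7, 5, -44, -2] -> [90, 105, -36, -21, -15, 132, 6] -> [105, -21, -15] -> -21
  [-43, 22, 31, 19, -39, -43, 34] -> [129, -66, -93, -57, 117, 129, -102] -> [129, -93, -57, 117, 129] -> -93
  [-36, 5, 7, -25, 35, -35, -17, 15, -24] -> [108, -15, -21, 75, -105, 105, 51, -45, 72] -> [-15, -21, 75, -105, 105, 51, -45] -> -105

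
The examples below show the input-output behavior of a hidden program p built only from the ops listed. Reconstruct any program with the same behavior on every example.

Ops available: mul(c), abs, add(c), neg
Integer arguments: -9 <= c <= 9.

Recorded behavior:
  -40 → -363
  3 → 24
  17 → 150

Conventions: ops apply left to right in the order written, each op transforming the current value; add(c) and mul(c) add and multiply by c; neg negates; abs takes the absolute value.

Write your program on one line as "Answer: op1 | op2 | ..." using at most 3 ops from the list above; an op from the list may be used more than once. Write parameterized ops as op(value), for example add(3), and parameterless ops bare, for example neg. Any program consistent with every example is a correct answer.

mul(9) | add(-3)

Check, running the answer program on each example:
  -40 -> -360 -> -363
  3 -> 27 -> 24
  17 -> 153 -> 150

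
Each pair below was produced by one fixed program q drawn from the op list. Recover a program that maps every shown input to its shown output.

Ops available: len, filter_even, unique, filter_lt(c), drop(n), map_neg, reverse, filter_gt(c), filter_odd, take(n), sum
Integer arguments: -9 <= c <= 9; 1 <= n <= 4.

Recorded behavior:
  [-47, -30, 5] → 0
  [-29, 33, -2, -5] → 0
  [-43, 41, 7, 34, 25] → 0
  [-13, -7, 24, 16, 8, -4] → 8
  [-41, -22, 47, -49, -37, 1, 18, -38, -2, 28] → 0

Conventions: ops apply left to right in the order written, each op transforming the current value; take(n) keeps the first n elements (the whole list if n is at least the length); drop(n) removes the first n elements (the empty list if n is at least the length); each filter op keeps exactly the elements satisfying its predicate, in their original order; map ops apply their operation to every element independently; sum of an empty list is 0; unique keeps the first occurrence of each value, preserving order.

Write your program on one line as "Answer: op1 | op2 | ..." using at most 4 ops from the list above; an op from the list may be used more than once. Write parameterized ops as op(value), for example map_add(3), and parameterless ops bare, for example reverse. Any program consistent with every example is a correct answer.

drop(4) | take(1) | filter_even | sum

Check, running the answer program on each example:
  [-47, -30, 5] -> [] -> [] -> [] -> 0
  [-29, 33, -2, -5] -> [] -> [] -> [] -> 0
  [-43, 41, 7, 34, 25] -> [25] -> [25] -> [] -> 0
  [-13, -7, 24, 16, 8, -4] -> [8, -4] -> [8] -> [8] -> 8
  [-41, -22, 47, -49, -37, 1, 18, -38, -2, 28] -> [-37, 1, 18, -38, -2, 28] -> [-37] -> [] -> 0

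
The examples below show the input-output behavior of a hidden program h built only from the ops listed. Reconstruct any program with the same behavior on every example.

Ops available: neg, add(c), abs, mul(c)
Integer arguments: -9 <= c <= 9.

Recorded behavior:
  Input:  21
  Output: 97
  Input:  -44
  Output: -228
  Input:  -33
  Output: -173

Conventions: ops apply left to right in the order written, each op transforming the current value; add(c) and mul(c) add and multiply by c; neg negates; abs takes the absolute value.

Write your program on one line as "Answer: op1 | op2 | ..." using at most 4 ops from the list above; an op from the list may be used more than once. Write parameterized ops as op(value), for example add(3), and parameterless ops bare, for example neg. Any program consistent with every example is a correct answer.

mul(-5) | add(8) | neg

Check, running the answer program on each example:
  21 -> -105 -> -97 -> 97
  -44 -> 220 -> 228 -> -228
  -33 -> 165 -> 173 -> -173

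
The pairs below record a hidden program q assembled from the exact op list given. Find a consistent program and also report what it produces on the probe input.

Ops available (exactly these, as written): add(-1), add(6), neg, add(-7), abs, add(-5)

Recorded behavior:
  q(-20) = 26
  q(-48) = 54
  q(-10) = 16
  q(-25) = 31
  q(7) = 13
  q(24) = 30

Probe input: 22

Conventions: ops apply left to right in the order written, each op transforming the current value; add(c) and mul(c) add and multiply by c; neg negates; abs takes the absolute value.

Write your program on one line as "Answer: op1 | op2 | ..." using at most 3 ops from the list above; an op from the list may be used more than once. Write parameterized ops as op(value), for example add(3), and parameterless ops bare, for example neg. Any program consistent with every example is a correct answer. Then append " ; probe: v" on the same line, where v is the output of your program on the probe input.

abs | add(6) ; probe: 28

Check, running the answer program on each example:
  -20 -> 20 -> 26
  -48 -> 48 -> 54
  -10 -> 10 -> 16
  -25 -> 25 -> 31
  7 -> 7 -> 13
  24 -> 24 -> 30
  probe: 22 -> 22 -> 28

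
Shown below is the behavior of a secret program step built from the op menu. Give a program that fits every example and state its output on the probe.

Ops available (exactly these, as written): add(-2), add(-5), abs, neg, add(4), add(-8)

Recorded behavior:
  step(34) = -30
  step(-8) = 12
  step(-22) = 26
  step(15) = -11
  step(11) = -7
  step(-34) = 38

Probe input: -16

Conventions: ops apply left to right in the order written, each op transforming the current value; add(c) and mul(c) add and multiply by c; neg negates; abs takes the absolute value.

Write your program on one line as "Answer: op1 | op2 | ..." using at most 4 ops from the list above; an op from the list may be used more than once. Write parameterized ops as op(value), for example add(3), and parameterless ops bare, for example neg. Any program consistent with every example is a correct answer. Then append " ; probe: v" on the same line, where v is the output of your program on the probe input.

add(4) | add(-8) | neg ; probe: 20

Check, running the answer program on each example:
  34 -> 38 -> 30 -> -30
  -8 -> -4 -> -12 -> 12
  -22 -> -18 -> -26 -> 26
  15 -> 19 -> 11 -> -11
  11 -> 15 -> 7 -> -7
  -34 -> -30 -> -38 -> 38
  probe: -16 -> -12 -> -20 -> 20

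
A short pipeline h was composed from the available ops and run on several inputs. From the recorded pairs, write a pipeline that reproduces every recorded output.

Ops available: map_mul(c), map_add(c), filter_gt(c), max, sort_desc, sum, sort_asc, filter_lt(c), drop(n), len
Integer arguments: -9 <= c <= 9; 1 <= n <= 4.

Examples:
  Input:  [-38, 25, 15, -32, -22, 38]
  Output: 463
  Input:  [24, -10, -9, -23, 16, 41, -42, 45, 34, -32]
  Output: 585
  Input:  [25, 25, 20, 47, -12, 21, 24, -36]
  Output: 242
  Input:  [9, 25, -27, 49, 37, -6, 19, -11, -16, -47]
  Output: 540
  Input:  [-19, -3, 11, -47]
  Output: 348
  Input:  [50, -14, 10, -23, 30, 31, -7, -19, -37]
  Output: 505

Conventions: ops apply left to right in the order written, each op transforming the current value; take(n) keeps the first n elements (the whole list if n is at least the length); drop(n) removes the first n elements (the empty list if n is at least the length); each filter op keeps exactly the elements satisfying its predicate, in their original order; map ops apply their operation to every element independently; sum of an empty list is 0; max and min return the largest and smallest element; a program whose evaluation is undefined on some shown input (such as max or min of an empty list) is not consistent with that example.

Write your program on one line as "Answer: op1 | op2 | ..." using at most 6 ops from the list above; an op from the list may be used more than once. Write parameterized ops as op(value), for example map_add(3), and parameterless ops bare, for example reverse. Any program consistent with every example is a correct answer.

map_mul(-5) | sort_desc | filter_gt(-8) | map_add(1) | sum

Check, running the answer program on each example:
  [-38, 25, 15, -32, -22, 38] -> [190, -125, -75, 160, 110, -190] -> [190, 160, 110, -75, -125, -190] -> [190, 160, 110] -> [191, 161, 111] -> 463
  [24, -10, -9, -23, 16, 41, -42, 45, 34, -32] -> [-120, 50, 45, 115, -80, -205, 210, -225, -170, 160] -> [210, 160, 115, 50, 45, -80, -120, -170, -205, -225] -> [210, 160, 115, 50, 45] -> [211, 161, 116, 51, 46] -> 585
  [25, 25, 20, 47, -12, 21, 24, -36] -> [-125, -125, -100, -235, 60, -105, -120, 180] -> [180, 60, -100, -105, -120, -125, -125, -235] -> [180, 60] -> [181, 61] -> 242
  [9, 25, -27, 49, 37, -6, 19, -11, -16, -47] -> [-45, -125, 135, -245, -185, 30, -95, 55, 80, 235] -> [235, 135, 80, 55, 30, -45, -95, -125, -185, -245] -> [235, 135, 80, 55, 30] -> [236, 136, 81, 56, 31] -> 540
  [-19, -3, 11, -47] -> [95, 15, -55, 235] -> [235, 95, 15, -55] -> [235, 95, 15] -> [236, 96, 16] -> 348
  [50, -14, 10, -23, 30, 31, -7, -19, -37] -> [-250, 70, -50, 115, -150, -155, 35, 95, 185] -> [185, 115, 95, 70, 35, -50, -150, -155, -250] -> [185, 115, 95, 70, 35] -> [186, 116, 96, 71, 36] -> 505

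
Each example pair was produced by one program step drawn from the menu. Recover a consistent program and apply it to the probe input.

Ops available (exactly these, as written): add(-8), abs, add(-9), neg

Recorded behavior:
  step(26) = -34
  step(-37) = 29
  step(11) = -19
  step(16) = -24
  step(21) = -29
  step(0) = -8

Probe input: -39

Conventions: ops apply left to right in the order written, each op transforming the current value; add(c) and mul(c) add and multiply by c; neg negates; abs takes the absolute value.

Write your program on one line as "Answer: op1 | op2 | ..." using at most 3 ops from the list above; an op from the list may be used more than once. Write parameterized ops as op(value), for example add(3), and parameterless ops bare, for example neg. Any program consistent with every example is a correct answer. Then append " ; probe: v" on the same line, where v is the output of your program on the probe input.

neg | add(-8) ; probe: 31

Check, running the answer program on each example:
  26 -> -26 -> -34
  -37 -> 37 -> 29
  11 -> -11 -> -19
  16 -> -16 -> -24
  21 -> -21 -> -29
  0 -> 0 -> -8
  probe: -39 -> 39 -> 31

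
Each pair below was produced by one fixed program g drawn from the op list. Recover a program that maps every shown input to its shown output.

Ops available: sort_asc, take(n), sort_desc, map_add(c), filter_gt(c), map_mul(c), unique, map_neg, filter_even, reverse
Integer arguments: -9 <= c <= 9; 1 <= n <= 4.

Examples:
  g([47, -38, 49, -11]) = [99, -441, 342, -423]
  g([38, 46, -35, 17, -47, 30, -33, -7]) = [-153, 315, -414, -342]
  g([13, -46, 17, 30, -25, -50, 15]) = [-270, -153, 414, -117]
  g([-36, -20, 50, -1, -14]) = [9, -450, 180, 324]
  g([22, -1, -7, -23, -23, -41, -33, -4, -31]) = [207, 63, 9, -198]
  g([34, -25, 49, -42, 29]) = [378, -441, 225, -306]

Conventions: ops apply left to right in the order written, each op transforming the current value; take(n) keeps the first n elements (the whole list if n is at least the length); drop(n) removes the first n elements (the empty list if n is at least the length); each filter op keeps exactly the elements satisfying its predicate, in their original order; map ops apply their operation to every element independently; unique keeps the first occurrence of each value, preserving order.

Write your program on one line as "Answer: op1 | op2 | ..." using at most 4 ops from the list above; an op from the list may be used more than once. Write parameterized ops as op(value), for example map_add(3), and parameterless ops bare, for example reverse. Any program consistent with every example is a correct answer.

take(4) | reverse | map_neg | map_mul(9)

Check, running the answer program on each example:
  [47, -38, 49, -11] -> [47, -38, 49, -11] -> [-11, 49, -38, 47] -> [11, -49, 38, -47] -> [99, -441, 342, -423]
  [38, 46, -35, 17, -47, 30, -33, -7] -> [38, 46, -35, 17] -> [17, -35, 46, 38] -> [-17, 35, -46, -38] -> [-153, 315, -414, -342]
  [13, -46, 17, 30, -25, -50, 15] -> [13, -46, 17, 30] -> [30, 17, -46, 13] -> [-30, -17, 46, -13] -> [-270, -153, 414, -117]
  [-36, -20, 50, -1, -14] -> [-36, -20, 50, -1] -> [-1, 50, -20, -36] -> [1, -50, 20, 36] -> [9, -450, 180, 324]
  [22, -1, -7, -23, -23, -41, -33, -4, -31] -> [22, -1, -7, -23] -> [-23, -7, -1, 22] -> [23, 7, 1, -22] -> [207, 63, 9, -198]
  [34, -25, 49, -42, 29] -> [34, -25, 49, -42] -> [-42, 49, -25, 34] -> [42, -49, 25, -34] -> [378, -441, 225, -306]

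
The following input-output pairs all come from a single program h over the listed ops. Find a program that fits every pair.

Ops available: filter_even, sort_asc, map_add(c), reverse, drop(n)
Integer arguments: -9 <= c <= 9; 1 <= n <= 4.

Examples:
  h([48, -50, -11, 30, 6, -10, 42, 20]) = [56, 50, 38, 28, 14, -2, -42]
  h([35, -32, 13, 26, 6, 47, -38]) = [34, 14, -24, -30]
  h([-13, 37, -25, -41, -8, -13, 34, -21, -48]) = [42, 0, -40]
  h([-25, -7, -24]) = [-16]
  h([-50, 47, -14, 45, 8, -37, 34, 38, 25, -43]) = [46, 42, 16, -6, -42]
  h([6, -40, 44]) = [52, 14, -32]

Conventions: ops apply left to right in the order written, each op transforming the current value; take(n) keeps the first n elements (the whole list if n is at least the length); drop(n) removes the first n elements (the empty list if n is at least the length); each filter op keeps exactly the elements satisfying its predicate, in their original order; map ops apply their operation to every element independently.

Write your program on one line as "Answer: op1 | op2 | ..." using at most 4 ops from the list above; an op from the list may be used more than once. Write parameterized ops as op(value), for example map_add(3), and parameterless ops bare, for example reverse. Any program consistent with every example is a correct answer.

map_add(8) | sort_asc | filter_even | reverse

Check, running the answer program on each example:
  [48, -50, -11, 30, 6, -10, 42, 20] -> [56, -42, -3, 38, 14, -2, 50, 28] -> [-42, -3, -2, 14, 28, 38, 50, 56] -> [-42, -2, 14, 28, 38, 50, 56] -> [56, 50, 38, 28, 14, -2, -42]
  [35, -32, 13, 26, 6, 47, -38] -> [43, -24, 21, 34, 14, 55, -30] -> [-30, -24, 14, 21, 34, 43, 55] -> [-30, -24, 14, 34] -> [34, 14, -24, -30]
  [-13, 37, -25, -41, -8, -13, 34, -21, -48] -> [-5, 45, -17, -33, 0, -5, 42, -13, -40] -> [-40, -33, -17, -13, -5, -5, 0, 42, 45] -> [-40, 0, 42] -> [42, 0, -40]
  [-25, -7, -24] -> [-17, 1, -16] -> [-17, -16, 1] -> [-16] -> [-16]
  [-50, 47, -14, 45, 8, -37, 34, 38, 25, -43] -> [-42, 55, -6, 53, 16, -29, 42, 46, 33, -35] -> [-42, -35, -29, -6, 16, 33, 42, 46, 53, 55] -> [-42, -6, 16, 42, 46] -> [46, 42, 16, -6, -42]
  [6, -40, 44] -> [14, -32, 52] -> [-32, 14, 52] -> [-32, 14, 52] -> [52, 14, -32]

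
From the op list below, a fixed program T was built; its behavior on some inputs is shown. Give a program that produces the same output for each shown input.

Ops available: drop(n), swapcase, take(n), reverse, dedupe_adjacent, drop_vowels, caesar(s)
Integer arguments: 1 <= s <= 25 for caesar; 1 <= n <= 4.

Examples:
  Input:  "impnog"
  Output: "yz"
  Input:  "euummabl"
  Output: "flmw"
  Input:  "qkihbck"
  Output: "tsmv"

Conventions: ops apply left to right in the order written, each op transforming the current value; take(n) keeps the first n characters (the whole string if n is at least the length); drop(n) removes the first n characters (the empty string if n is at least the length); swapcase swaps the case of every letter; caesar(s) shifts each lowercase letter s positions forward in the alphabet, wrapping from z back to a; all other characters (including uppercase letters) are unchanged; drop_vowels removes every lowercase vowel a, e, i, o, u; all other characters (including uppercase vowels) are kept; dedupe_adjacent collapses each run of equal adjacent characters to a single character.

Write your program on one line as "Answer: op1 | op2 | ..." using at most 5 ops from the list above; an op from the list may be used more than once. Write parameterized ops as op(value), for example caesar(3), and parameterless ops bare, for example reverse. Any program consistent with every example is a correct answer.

drop(2) | caesar(2) | drop_vowels | caesar(9) | drop_vowels

Check, running the answer program on each example:
  "impnog" -> "pnog" -> "rpqi" -> "rpq" -> "ayz" -> "yz"
  "euummabl" -> "ummabl" -> "woocdn" -> "wcdn" -> "flmw" -> "flmw"
  "qkihbck" -> "ihbck" -> "kjdem" -> "kjdm" -> "tsmv" -> "tsmv"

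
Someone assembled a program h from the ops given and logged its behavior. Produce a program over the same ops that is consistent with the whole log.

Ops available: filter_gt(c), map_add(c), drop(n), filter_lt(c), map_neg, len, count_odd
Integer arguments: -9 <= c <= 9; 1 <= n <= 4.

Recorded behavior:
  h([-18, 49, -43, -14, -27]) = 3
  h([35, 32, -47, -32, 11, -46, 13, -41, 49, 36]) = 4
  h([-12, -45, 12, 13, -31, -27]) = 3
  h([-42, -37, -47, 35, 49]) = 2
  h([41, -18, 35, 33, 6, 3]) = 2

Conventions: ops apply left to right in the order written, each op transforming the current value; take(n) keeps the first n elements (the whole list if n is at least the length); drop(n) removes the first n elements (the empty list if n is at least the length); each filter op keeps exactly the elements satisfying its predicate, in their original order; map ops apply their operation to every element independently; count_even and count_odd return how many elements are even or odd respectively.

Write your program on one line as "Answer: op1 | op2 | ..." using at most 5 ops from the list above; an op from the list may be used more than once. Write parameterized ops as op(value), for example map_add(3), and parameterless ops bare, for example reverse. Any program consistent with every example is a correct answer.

drop(1) | filter_lt(5) | map_neg | len

Check, running the answer program on each example:
  [-18, 49, -43, -14, -27] -> [49, -43, -14, -27] -> [-43, -14, -27] -> [43, 14, 27] -> 3
  [35, 32, -47, -32, 11, -46, 13, -41, 49, 36] -> [32, -47, -32, 11, -46, 13, -41, 49, 36] -> [-47, -32, -46, -41] -> [47, 32, 46, 41] -> 4
  [-12, -45, 12, 13, -31, -27] -> [-45, 12, 13, -31, -27] -> [-45, -31, -27] -> [45, 31, 27] -> 3
  [-42, -37, -47, 35, 49] -> [-37, -47, 35, 49] -> [-37, -47] -> [37, 47] -> 2
  [41, -18, 35, 33, 6, 3] -> [-18, 35, 33, 6, 3] -> [-18, 3] -> [18, -3] -> 2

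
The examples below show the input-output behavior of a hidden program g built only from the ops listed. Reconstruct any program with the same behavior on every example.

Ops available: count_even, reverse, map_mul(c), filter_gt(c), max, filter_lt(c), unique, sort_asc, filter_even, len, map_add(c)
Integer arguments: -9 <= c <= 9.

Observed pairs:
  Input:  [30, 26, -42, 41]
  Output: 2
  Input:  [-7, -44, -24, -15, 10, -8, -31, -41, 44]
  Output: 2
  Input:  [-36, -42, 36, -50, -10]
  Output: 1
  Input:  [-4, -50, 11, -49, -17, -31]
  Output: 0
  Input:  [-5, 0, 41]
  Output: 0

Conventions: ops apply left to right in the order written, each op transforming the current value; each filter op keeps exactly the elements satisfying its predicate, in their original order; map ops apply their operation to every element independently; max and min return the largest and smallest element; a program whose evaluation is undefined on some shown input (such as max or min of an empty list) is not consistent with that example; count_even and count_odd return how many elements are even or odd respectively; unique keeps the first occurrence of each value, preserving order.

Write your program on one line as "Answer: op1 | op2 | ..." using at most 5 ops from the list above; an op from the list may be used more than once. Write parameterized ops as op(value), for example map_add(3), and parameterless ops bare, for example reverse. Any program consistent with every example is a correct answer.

map_mul(-5) | filter_lt(4) | filter_lt(-3) | count_even

Check, running the answer program on each example:
  [30, 26, -42, 41] -> [-150, -130, 210, -205] -> [-150, -130, -205] -> [-150, -130, -205] -> 2
  [-7, -44, -24, -15, 10, -8, -31, -41, 44] -> [35, 220, 120, 75, -50, 40, 155, 205, -220] -> [-50, -220] -> [-50, -220] -> 2
  [-36, -42, 36, -50, -10] -> [180, 210, -180, 250, 50] -> [-180] -> [-180] -> 1
  [-4, -50, 11, -49, -17, -31] -> [20, 250, -55, 245, 85, 155] -> [-55] -> [-55] -> 0
  [-5, 0, 41] -> [25, 0, -205] -> [0, -205] -> [-205] -> 0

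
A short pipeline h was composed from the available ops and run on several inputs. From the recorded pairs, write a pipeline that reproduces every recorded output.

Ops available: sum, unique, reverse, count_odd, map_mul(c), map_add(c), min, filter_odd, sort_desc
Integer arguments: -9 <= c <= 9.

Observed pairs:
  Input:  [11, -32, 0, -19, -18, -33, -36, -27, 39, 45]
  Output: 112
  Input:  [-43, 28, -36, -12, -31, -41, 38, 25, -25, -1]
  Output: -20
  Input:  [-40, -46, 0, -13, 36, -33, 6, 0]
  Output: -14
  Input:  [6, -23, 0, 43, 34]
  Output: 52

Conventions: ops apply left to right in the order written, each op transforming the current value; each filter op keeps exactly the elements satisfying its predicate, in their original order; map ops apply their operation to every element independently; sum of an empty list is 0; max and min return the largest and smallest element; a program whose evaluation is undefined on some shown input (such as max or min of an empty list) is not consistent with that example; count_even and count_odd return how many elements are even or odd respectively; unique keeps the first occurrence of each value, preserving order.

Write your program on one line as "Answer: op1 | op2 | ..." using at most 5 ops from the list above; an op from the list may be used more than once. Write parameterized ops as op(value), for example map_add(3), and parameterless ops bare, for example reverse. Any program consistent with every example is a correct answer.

unique | map_add(7) | map_add(9) | filter_odd | sum

Check, running the answer program on each example:
  [11, -32, 0, -19, -18, -33, -36, -27, 39, 45] -> [11, -32, 0, -19, -18, -33, -36, -27, 39, 45] -> [18, -25, 7, -12, -11, -26, -29, -20, 46, 52] -> [27, -16, 16, -3, -2, -17, -20, -11, 55, 61] -> [27, -3, -17, -11, 55, 61] -> 112
  [-43, 28, -36, -12, -31, -41, 38, 25, -25, -1] -> [-43, 28, -36, -12, -31, -41, 38, 25, -25, -1] -> [-36, 35, -29, -5, -24, -34, 45, 32, -18, 6] -> [-27, 44, -20, 4, -15, -25, 54, 41, -9, 15] -> [-27, -15, -25, 41, -9, 15] -> -20
  [-40, -46, 0, -13, 36, -33, 6, 0] -> [-40, -46, 0, -13, 36, -33, 6] -> [-33, -39, 7, -6, 43, -26, 13] -> [-24, -30, 16, 3, 52, -17, 22] -> [3, -17] -> -14
  [6, -23, 0, 43, 34] -> [6, -23, 0, 43, 34] -> [13, -16, 7, 50, 41] -> [22, -7, 16, 59, 50] -> [-7, 59] -> 52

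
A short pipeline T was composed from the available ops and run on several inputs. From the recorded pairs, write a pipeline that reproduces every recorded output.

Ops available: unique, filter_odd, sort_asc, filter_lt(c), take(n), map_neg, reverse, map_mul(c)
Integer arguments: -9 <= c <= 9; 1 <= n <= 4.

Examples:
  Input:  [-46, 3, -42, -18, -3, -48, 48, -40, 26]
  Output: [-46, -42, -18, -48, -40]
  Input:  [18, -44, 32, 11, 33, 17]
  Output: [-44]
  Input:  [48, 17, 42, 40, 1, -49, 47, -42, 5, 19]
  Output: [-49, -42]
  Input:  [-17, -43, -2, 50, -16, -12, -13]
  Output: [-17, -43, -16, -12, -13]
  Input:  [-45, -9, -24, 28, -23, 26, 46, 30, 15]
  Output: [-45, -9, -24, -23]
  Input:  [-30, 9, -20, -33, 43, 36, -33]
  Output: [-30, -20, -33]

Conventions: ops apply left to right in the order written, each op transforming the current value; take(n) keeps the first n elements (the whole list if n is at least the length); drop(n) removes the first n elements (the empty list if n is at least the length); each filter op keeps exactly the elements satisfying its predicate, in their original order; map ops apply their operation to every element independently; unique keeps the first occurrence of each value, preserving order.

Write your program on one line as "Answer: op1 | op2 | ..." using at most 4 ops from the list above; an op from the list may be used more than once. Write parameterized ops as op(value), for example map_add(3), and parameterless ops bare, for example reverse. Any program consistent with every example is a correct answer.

reverse | unique | filter_lt(-3) | reverse

Check, running the answer program on each example:
  [-46, 3, -42, -18, -3, -48, 48, -40, 26] -> [26, -40, 48, -48, -3, -18, -42, 3, -46] -> [26, -40, 48, -48, -3, -18, -42, 3, -46] -> [-40, -48, -18, -42, -46] -> [-46, -42, -18, -48, -40]
  [18, -44, 32, 11, 33, 17] -> [17, 33, 11, 32, -44, 18] -> [17, 33, 11, 32, -44, 18] -> [-44] -> [-44]
  [48, 17, 42, 40, 1, -49, 47, -42, 5, 19] -> [19, 5, -42, 47, -49, 1, 40, 42, 17, 48] -> [19, 5, -42, 47, -49, 1, 40, 42, 17, 48] -> [-42, -49] -> [-49, -42]
  [-17, -43, -2, 50, -16, -12, -13] -> [-13, -12, -16, 50, -2, -43, -17] -> [-13, -12, -16, 50, -2, -43, -17] -> [-13, -12, -16, -43, -17] -> [-17, -43, -16, -12, -13]
  [-45, -9, -24, 28, -23, 26, 46, 30, 15] -> [15, 30, 46, 26, -23, 28, -24, -9, -45] -> [15, 30, 46, 26, -23, 28, -24, -9, -45] -> [-23, -24, -9, -45] -> [-45, -9, -24, -23]
  [-30, 9, -20, -33, 43, 36, -33] -> [-33, 36, 43, -33, -20, 9, -30] -> [-33, 36, 43, -20, 9, -30] -> [-33, -20, -30] -> [-30, -20, -33]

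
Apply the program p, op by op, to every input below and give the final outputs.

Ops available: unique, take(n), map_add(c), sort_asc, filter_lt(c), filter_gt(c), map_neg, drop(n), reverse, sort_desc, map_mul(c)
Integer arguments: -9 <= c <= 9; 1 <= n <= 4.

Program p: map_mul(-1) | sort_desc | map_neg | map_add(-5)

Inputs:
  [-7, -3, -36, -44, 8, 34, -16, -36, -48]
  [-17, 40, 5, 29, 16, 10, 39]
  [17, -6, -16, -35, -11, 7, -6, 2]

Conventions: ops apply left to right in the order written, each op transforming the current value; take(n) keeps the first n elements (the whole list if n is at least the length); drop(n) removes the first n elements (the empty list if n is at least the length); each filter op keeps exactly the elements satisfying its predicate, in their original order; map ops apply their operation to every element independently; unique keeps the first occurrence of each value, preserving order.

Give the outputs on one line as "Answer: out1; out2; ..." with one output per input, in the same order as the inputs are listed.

Execution, op by op:
  [-7, -3, -36, -44, 8, 34, -16, -36, -48] -> [7, 3, 36, 44, -8, -34, 16, 36, 48] -> [48, 44, 36, 36, 16, 7, 3, -8, -34] -> [-48, -44, -36, -36, -16, -7, -3, 8, 34] -> [-53, -49, -41, -41, -21, -12, -8, 3, 29]
  [-17, 40, 5, 29, 16, 10, 39] -> [17, -40, -5, -29, -16, -10, -39] -> [17, -5, -10, -16, -29, -39, -40] -> [-17, 5, 10, 16, 29, 39, 40] -> [-22, 0, 5, 11, 24, 34, 35]
  [17, -6, -16, -35, -11, 7, -6, 2] -> [-17, 6, 16, 35, 11, -7, 6, -2] -> [35, 16, 11, 6, 6, -2, -7, -17] -> [-35, -16, -11, -6, -6, 2, 7, 17] -> [-40, -21, -16, -11, -11, -3, 2, 12]

[-53, -49, -41, -41, -21, -12, -8, 3, 29]; [-22, 0, 5, 11, 24, 34, 35]; [-40, -21, -16, -11, -11, -3, 2, 12]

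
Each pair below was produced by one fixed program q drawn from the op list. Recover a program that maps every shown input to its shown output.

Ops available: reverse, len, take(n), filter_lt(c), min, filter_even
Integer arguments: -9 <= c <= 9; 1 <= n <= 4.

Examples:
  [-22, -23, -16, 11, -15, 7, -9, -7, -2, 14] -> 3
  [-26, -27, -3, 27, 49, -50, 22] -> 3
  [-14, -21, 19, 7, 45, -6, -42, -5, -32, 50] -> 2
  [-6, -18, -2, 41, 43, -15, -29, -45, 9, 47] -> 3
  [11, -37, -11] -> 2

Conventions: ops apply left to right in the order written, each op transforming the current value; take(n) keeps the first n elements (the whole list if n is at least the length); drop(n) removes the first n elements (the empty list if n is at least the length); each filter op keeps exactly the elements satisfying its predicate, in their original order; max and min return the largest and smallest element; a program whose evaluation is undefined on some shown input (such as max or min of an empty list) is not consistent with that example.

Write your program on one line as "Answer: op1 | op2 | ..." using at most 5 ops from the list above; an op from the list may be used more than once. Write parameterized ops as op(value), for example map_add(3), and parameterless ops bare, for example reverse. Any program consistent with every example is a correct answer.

take(4) | take(3) | filter_lt(4) | len

Check, running the answer program on each example:
  [-22, -23, -16, 11, -15, 7, -9, -7, -2, 14] -> [-22, -23, -16, 11] -> [-22, -23, -16] -> [-22, -23, -16] -> 3
  [-26, -27, -3, 27, 49, -50, 22] -> [-26, -27, -3, 27] -> [-26, -27, -3] -> [-26, -27, -3] -> 3
  [-14, -21, 19, 7, 45, -6, -42, -5, -32, 50] -> [-14, -21, 19, 7] -> [-14, -21, 19] -> [-14, -21] -> 2
  [-6, -18, -2, 41, 43, -15, -29, -45, 9, 47] -> [-6, -18, -2, 41] -> [-6, -18, -2] -> [-6, -18, -2] -> 3
  [11, -37, -11] -> [11, -37, -11] -> [11, -37, -11] -> [-37, -11] -> 2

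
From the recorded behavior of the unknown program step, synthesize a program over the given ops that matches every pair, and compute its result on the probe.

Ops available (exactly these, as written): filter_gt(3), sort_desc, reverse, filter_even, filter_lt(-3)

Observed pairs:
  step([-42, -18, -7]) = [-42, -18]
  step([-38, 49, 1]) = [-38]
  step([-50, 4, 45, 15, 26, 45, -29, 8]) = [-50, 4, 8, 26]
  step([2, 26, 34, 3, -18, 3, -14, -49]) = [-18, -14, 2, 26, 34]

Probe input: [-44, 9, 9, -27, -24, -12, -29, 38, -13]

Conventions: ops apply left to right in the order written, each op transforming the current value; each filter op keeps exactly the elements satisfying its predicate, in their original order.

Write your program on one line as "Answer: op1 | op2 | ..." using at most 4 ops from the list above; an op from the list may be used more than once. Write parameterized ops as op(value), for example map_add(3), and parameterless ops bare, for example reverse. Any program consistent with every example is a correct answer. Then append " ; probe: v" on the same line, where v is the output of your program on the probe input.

sort_desc | reverse | filter_even ; probe: [-44, -24, -12, 38]

Check, running the answer program on each example:
  [-42, -18, -7] -> [-7, -18, -42] -> [-42, -18, -7] -> [-42, -18]
  [-38, 49, 1] -> [49, 1, -38] -> [-38, 1, 49] -> [-38]
  [-50, 4, 45, 15, 26, 45, -29, 8] -> [45, 45, 26, 15, 8, 4, -29, -50] -> [-50, -29, 4, 8, 15, 26, 45, 45] -> [-50, 4, 8, 26]
  [2, 26, 34, 3, -18, 3, -14, -49] -> [34, 26, 3, 3, 2, -14, -18, -49] -> [-49, -18, -14, 2, 3, 3, 26, 34] -> [-18, -14, 2, 26, 34]
  probe: [-44, 9, 9, -27, -24, -12, -29, 38, -13] -> [38, 9, 9, -12, -13, -24, -27, -29, -44] -> [-44, -29, -27, -24, -13, -12, 9, 9, 38] -> [-44, -24, -12, 38]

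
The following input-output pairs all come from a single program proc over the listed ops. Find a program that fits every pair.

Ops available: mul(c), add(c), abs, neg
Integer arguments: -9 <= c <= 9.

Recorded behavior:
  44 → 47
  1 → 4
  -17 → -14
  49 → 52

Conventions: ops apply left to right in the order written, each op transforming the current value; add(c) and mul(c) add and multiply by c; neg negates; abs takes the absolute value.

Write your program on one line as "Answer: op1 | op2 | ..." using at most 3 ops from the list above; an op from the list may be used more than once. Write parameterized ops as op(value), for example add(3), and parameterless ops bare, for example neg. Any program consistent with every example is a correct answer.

neg | add(-3) | neg

Check, running the answer program on each example:
  44 -> -44 -> -47 -> 47
  1 -> -1 -> -4 -> 4
  -17 -> 17 -> 14 -> -14
  49 -> -49 -> -52 -> 52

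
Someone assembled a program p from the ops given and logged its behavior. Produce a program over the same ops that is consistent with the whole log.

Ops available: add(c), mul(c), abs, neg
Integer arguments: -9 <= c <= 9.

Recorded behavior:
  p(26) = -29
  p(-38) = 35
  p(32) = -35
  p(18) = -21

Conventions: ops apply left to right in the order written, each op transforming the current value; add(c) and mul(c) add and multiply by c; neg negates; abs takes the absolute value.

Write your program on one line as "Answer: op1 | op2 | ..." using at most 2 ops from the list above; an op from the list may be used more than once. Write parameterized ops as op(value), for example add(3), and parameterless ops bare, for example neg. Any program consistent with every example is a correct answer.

neg | add(-3)

Check, running the answer program on each example:
  26 -> -26 -> -29
  -38 -> 38 -> 35
  32 -> -32 -> -35
  18 -> -18 -> -21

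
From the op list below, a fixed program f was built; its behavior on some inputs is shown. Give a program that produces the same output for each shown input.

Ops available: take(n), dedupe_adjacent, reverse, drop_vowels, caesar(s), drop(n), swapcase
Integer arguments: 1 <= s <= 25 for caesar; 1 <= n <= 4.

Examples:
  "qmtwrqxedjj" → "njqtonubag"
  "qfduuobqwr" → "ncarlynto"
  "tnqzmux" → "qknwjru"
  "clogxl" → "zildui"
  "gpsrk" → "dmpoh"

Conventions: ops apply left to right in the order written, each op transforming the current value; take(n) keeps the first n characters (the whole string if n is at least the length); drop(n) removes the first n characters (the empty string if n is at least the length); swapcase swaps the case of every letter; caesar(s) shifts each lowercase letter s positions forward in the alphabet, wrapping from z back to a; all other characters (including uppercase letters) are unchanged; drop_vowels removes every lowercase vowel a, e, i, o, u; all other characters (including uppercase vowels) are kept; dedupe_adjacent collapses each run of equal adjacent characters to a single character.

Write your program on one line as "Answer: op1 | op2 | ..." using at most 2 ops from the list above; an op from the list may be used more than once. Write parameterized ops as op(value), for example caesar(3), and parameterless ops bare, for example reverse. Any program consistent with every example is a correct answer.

dedupe_adjacent | caesar(23)

Check, running the answer program on each example:
  "qmtwrqxedjj" -> "qmtwrqxedj" -> "njqtonubag"
  "qfduuobqwr" -> "qfduobqwr" -> "ncarlynto"
  "tnqzmux" -> "tnqzmux" -> "qknwjru"
  "clogxl" -> "clogxl" -> "zildui"
  "gpsrk" -> "gpsrk" -> "dmpoh"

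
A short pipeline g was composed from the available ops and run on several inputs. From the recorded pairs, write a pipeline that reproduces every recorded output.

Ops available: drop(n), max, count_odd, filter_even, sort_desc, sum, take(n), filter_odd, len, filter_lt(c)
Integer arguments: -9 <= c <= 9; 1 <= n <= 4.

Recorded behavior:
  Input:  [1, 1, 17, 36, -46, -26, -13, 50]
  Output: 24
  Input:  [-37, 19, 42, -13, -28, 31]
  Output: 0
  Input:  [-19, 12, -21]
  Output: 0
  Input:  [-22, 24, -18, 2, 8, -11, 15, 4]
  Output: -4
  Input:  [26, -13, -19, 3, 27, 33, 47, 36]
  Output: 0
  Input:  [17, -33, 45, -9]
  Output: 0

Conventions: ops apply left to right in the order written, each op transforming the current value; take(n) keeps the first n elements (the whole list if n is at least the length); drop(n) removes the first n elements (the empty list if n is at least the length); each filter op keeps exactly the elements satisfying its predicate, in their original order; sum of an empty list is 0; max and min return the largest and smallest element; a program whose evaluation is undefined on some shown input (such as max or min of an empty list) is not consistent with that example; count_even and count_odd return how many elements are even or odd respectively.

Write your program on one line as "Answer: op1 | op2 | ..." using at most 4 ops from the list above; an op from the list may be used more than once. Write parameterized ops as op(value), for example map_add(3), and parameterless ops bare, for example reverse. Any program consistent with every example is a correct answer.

filter_even | drop(2) | sum

Check, running the answer program on each example:
  [1, 1, 17, 36, -46, -26, -13, 50] -> [36, -46, -26, 50] -> [-26, 50] -> 24
  [-37, 19, 42, -13, -28, 31] -> [42, -28] -> [] -> 0
  [-19, 12, -21] -> [12] -> [] -> 0
  [-22, 24, -18, 2, 8, -11, 15, 4] -> [-22, 24, -18, 2, 8, 4] -> [-18, 2, 8, 4] -> -4
  [26, -13, -19, 3, 27, 33, 47, 36] -> [26, 36] -> [] -> 0
  [17, -33, 45, -9] -> [] -> [] -> 0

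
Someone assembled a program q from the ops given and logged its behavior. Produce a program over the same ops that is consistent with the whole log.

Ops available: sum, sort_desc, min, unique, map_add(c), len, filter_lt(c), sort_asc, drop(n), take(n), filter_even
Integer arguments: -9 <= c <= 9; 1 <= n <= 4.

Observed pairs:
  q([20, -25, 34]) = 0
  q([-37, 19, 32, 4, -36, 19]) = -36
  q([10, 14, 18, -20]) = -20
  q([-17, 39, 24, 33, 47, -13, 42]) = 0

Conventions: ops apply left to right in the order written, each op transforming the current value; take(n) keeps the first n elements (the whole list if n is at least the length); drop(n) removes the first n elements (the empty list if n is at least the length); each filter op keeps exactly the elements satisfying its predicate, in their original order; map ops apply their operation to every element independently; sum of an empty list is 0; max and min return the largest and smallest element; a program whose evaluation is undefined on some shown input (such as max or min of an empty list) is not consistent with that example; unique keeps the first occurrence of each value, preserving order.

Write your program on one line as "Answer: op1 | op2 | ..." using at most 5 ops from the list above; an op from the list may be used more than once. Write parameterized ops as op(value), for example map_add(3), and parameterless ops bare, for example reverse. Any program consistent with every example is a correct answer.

sort_desc | filter_lt(-3) | filter_even | sum

Check, running the answer program on each example:
  [20, -25, 34] -> [34, 20, -25] -> [-25] -> [] -> 0
  [-37, 19, 32, 4, -36, 19] -> [32, 19, 19, 4, -36, -37] -> [-36, -37] -> [-36] -> -36
  [10, 14, 18, -20] -> [18, 14, 10, -20] -> [-20] -> [-20] -> -20
  [-17, 39, 24, 33, 47, -13, 42] -> [47, 42, 39, 33, 24, -13, -17] -> [-13, -17] -> [] -> 0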